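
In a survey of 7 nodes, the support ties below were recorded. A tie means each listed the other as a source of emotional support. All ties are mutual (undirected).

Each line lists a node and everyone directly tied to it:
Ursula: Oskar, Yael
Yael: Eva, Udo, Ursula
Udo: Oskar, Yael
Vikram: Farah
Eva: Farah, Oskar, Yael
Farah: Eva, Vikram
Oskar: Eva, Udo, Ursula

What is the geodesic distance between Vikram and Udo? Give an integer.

4

One shortest route is Vikram – Farah – Eva – Oskar – Udo, which uses 4 edges, and at distance 3 from Vikram we only reach {Oskar, Yael}, which does not include Udo. So d(Vikram,Udo) = 4.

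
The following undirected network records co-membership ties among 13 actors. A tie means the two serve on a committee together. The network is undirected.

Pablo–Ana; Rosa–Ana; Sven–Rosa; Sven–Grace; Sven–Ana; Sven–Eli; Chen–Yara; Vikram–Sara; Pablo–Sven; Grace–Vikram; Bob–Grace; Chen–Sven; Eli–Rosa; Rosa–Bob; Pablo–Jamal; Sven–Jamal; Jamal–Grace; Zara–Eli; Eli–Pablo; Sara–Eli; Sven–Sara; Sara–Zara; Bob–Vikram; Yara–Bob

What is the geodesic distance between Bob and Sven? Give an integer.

2

One shortest route is Bob – Grace – Sven, which uses 2 edges, and Bob and Sven are not directly tied, so nothing shorter exists. So d(Bob,Sven) = 2.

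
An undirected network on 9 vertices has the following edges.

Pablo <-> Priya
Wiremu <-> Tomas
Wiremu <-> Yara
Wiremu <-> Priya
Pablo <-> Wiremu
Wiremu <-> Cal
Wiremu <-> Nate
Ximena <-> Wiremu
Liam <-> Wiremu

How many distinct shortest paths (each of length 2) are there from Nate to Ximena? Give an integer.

1

The shortest distance is 2, and the only length-2 path is Nate–Wiremu–Ximena. So there is exactly 1 shortest path.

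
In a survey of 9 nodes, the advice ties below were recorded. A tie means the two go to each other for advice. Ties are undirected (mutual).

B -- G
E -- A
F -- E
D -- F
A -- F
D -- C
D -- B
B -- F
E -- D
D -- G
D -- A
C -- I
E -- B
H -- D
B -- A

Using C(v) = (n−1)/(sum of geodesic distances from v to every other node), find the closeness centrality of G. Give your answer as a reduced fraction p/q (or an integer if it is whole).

Distances from G: A:2, B:1, C:2, D:1, E:2, F:2, H:2, I:3. Sum = 15.
n = 9, so closeness = 8/15.

8/15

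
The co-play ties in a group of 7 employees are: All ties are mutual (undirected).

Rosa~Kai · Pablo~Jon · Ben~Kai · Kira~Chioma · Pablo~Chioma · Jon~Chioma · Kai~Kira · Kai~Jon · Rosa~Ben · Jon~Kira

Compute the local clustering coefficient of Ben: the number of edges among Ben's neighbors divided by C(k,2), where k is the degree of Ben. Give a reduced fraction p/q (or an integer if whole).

Ben's neighbors: Kai and Rosa (k = 2).
Possible neighbor pairs: C(2,2) = 1. Edges among them: Kai–Rosa → e = 1.
Clustering(Ben) = 1/1.

1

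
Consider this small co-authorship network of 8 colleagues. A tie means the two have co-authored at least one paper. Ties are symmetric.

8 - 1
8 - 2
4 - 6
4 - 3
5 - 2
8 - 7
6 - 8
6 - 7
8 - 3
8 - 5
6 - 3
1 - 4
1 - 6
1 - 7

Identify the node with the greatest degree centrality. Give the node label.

Degrees — 1:4, 2:2, 3:3, 4:3, 5:2, 6:5, 7:3, 8:6.
The maximum is 6, attained only by 8.

8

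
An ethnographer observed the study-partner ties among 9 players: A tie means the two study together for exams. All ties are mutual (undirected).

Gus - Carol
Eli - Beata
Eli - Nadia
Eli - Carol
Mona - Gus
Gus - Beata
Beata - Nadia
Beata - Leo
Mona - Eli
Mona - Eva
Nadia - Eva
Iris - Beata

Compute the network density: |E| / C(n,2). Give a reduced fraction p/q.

There are 12 edges and 9 nodes, so the maximum possible is C(9,2) = 36.
Density = 12/36 = 1/3.

1/3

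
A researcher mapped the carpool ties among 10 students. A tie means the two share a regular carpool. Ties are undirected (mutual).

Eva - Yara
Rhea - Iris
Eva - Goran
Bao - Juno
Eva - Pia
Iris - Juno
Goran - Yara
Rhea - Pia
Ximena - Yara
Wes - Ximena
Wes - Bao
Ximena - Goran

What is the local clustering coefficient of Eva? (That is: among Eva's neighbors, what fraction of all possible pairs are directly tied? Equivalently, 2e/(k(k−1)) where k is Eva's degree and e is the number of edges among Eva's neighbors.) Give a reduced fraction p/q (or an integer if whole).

Eva's neighbors: Goran, Pia, and Yara (k = 3).
Possible neighbor pairs: C(3,2) = 3. Edges among them: Goran–Yara → e = 1.
Clustering(Eva) = 1/3.

1/3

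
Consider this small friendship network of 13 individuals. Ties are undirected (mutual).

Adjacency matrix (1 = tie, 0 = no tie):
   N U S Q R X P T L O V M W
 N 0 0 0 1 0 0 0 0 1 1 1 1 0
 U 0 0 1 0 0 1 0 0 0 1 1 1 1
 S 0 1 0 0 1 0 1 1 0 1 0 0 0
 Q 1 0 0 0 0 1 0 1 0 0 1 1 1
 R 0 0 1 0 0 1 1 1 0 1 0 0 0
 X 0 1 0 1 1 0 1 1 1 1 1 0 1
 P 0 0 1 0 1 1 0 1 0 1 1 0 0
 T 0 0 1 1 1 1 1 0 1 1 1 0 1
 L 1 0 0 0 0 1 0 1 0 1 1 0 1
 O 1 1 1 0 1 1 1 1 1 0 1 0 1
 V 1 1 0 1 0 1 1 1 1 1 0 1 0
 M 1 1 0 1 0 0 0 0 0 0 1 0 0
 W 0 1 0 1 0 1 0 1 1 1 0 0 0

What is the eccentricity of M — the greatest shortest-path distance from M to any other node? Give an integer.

Distances from M: L:2, N:1, O:2, P:2, Q:1, R:3, S:2, T:2, U:1, V:1, W:2, X:2.
The largest is 3 (to R), so the eccentricity of M is 3.

3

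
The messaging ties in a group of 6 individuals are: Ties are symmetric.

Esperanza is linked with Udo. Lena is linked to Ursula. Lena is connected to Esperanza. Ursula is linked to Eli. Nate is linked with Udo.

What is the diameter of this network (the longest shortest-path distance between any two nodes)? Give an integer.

5

Eccentricity of each node (its greatest distance to any other): Eli:5, Esperanza:3, Lena:3, Nate:5, Udo:4, Ursula:4.
The maximum eccentricity is 5, realized for instance by the pair Nate–Eli via Nate – Udo – Esperanza – Lena – Ursula – Eli. So the diameter is 5.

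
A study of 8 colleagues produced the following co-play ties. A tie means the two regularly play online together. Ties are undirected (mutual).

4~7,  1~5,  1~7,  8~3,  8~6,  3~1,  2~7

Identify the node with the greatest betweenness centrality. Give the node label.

Unnormalized betweenness of each node: 1:15, 2:0, 3:10, 4:0, 5:0, 6:0, 7:11, 8:6.
1 has the largest value, 15, making it the main broker — the node through which the most shortest paths run.

1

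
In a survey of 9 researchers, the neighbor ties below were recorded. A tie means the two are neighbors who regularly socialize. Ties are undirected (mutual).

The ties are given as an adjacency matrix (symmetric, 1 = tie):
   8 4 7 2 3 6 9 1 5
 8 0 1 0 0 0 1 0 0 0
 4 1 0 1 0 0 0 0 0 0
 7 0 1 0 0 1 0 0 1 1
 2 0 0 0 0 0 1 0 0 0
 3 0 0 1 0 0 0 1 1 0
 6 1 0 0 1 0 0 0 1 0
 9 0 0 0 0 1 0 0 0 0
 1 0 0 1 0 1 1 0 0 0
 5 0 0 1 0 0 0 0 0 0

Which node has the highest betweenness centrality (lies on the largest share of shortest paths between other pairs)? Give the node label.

Unnormalized betweenness of each node: 1:9, 2:0, 3:7, 4:3, 5:0, 6:9, 7:11, 8:2, 9:0.
7 has the largest value, 11, making it the main broker — the node through which the most shortest paths run.

7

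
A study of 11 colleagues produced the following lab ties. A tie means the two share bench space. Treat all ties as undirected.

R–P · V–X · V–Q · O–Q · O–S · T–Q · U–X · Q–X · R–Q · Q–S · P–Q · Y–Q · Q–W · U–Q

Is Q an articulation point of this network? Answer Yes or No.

Removing Q leaves {U, V, and X} with no path to {Y}, so the network splits into 6 components. Q is a cut vertex.

Yes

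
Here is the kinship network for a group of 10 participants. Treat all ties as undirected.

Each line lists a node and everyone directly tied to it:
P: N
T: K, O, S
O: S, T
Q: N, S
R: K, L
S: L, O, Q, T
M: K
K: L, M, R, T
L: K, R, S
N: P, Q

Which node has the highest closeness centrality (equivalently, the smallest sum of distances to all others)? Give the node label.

S

Farness (sum of distances to all others) for each node — K:20, L:18, M:28, N:26, O:21, P:34, Q:20, R:23, S:16, T:18.
The smallest farness is 16, for S, so S has the highest closeness.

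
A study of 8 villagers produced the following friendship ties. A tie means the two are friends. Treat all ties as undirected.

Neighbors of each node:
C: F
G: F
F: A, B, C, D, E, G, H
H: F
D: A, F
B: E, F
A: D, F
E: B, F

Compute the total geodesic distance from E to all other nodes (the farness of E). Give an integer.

Distances from E: A:2, B:1, C:2, D:2, F:1, G:2, H:2.
Sum = 2 + 1 + 2 + 2 + 1 + 2 + 2 = 12.

12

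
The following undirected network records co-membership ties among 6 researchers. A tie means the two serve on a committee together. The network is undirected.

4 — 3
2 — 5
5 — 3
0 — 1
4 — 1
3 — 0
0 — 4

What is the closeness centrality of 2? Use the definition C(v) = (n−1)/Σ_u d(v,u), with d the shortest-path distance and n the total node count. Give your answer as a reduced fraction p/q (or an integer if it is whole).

Distances from 2: 0:3, 1:4, 3:2, 4:3, 5:1. Sum = 13.
n = 6, so closeness = 5/13.

5/13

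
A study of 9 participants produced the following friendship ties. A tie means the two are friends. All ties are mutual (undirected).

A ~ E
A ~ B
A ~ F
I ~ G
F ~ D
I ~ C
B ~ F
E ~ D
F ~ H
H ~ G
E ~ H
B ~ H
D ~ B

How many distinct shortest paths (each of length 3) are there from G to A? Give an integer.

3

The shortest distance is 3. The length-3 paths are: G–H–F–A; G–H–E–A; G–H–B–A.
That gives 3 distinct shortest paths.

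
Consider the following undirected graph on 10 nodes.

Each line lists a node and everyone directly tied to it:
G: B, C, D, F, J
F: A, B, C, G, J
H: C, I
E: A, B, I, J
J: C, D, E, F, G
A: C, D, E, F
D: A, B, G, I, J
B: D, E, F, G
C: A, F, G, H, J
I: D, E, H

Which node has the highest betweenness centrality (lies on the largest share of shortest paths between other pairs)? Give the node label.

C

Unnormalized betweenness of each node: A:23/12, B:19/12, C:125/24, D:53/12, E:71/24, F:23/12, G:41/24, H:9/8, I:11/4, J:29/12.
C has the largest value, 125/24, making it the main broker — the node through which the most shortest paths run.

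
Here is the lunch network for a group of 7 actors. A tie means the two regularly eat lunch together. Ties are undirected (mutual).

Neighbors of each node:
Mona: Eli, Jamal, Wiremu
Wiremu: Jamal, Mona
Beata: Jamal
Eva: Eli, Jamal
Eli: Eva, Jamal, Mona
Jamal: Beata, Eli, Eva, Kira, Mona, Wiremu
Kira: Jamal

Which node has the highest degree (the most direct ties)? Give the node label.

Jamal

Degrees — Beata:1, Eli:3, Eva:2, Jamal:6, Kira:1, Mona:3, Wiremu:2.
The maximum is 6, attained only by Jamal.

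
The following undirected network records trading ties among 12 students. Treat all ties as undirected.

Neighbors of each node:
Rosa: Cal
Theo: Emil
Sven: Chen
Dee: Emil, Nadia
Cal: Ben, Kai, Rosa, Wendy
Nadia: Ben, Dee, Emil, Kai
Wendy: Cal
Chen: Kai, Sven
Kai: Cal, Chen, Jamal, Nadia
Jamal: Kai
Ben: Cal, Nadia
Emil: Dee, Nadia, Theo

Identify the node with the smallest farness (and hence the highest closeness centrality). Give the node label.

Farness (sum of distances to all others) for each node — Ben:25, Cal:23, Chen:27, Dee:29, Emil:28, Jamal:29, Kai:19, Nadia:21, Rosa:33, Sven:37, Theo:38, Wendy:33.
The smallest farness is 19, for Kai, so Kai has the highest closeness.

Kai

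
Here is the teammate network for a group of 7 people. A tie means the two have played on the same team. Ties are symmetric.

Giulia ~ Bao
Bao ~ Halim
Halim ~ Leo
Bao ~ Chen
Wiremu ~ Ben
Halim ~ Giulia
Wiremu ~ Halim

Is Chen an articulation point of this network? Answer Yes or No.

No

Even without Chen, every remaining node can still reach every other (the residual graph is connected), so Chen is not a cut vertex.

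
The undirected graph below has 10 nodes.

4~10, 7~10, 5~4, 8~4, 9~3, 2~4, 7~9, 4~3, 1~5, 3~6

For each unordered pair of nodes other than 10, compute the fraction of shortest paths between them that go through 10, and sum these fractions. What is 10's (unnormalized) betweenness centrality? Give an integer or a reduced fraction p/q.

5

Pairs whose geodesics pass through 10 — 1–7: 1; 8–7: 1; 5–7: 1; 7–2: 1; 7–4: 1.
All other pairs contribute 0.
Summing the contributions gives betweenness(10) = 5.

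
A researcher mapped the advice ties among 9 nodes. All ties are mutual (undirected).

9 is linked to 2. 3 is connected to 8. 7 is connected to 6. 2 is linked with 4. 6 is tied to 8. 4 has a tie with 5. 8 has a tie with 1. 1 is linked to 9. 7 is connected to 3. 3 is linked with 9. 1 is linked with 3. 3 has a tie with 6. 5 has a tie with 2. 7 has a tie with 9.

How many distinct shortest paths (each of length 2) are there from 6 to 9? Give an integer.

The shortest distance is 2. The length-2 paths are: 6–3–9; 6–7–9.
That gives 2 distinct shortest paths.

2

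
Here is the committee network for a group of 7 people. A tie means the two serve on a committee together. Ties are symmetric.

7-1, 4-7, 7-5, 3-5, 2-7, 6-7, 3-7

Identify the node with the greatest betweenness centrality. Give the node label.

7

Unnormalized betweenness of each node: 1:0, 2:0, 3:0, 4:0, 5:0, 6:0, 7:14.
7 has the largest value, 14, making it the main broker — the node through which the most shortest paths run.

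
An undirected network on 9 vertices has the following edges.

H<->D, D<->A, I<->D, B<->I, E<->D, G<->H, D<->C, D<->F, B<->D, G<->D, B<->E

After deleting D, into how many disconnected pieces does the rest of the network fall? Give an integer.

Without D, the remaining ties split the others into: {C}; {G, H}; {B, E, I}; {A}; {F}.
That's 5 separate components.

5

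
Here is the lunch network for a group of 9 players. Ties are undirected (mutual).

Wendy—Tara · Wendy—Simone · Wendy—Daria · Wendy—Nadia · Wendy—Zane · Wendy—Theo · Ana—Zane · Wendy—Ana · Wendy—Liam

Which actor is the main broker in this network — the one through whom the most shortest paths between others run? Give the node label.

Wendy

Unnormalized betweenness of each node: Ana:0, Daria:0, Liam:0, Nadia:0, Simone:0, Tara:0, Theo:0, Wendy:27, Zane:0.
Wendy has the largest value, 27, making it the main broker — the node through which the most shortest paths run.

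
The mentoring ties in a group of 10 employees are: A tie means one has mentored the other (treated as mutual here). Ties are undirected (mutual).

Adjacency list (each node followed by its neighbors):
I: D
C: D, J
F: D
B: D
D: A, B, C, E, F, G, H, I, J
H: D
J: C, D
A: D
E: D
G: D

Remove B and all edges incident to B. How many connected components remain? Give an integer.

B's neighbors (D) remain reachable from one another through other ties, so the rest of the network stays in one piece.

1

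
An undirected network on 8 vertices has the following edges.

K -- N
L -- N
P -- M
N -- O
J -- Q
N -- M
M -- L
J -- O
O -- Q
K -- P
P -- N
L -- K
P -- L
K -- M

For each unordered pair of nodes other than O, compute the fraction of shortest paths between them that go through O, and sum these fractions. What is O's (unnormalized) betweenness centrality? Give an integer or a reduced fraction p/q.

10

Pairs whose geodesics pass through O — Q–N: 1; Q–K: 1; Q–L: 1; Q–P: 1; Q–M: 1; J–N: 1; J–K: 1; J–L: 1; J–P: 1; J–M: 1.
All other pairs contribute 0.
Summing the contributions gives betweenness(O) = 10.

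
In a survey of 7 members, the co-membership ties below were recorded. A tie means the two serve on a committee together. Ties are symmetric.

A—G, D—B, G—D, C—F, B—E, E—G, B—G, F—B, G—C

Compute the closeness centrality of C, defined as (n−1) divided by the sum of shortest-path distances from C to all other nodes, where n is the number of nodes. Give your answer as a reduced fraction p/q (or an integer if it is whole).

3/5

Distances from C: A:2, B:2, D:2, E:2, F:1, G:1. Sum = 10.
n = 7, so closeness = 6/10 = 3/5.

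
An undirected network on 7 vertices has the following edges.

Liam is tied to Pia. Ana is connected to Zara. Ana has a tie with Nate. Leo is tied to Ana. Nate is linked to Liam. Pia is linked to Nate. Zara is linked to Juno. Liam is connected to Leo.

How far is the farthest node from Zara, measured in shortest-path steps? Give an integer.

3

Distances from Zara: Ana:1, Juno:1, Leo:2, Liam:3, Nate:2, Pia:3.
The largest is 3 (to Liam and Pia), so the eccentricity of Zara is 3.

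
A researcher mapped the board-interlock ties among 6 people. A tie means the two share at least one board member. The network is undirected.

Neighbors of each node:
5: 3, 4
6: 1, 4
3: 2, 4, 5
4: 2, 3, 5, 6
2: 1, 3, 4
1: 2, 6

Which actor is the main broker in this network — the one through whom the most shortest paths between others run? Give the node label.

Unnormalized betweenness of each node: 1:1/2, 2:13/6, 3:5/6, 4:11/3, 5:0, 6:5/6.
4 has the largest value, 11/3, making it the main broker — the node through which the most shortest paths run.

4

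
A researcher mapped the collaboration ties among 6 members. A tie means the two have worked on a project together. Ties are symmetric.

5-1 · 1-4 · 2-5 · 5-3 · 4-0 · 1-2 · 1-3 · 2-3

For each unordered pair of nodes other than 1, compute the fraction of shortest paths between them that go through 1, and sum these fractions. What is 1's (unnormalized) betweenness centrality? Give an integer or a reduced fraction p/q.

Pairs whose geodesics pass through 1 — 5–0: 1; 5–4: 1; 3–0: 1; 3–4: 1; 2–0: 1; 2–4: 1.
All other pairs contribute 0.
Summing the contributions gives betweenness(1) = 6.

6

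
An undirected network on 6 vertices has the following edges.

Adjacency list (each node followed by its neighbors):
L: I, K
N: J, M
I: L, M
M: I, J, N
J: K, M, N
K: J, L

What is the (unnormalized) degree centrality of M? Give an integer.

3

M is directly tied to I, J, and N. That is 3 neighbors, so the degree of M is 3.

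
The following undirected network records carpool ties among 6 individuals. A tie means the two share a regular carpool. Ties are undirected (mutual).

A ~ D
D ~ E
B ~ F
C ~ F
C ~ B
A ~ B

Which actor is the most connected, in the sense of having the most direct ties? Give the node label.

B

Degrees — A:2, B:3, C:2, D:2, E:1, F:2.
The maximum is 3, attained only by B.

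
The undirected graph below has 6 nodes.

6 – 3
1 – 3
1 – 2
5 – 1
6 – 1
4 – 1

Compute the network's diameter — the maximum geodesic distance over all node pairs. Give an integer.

Eccentricity of each node (its greatest distance to any other): 1:1, 2:2, 3:2, 4:2, 5:2, 6:2.
The maximum eccentricity is 2, realized for instance by the pair 2–4 via 2 – 1 – 4. So the diameter is 2.

2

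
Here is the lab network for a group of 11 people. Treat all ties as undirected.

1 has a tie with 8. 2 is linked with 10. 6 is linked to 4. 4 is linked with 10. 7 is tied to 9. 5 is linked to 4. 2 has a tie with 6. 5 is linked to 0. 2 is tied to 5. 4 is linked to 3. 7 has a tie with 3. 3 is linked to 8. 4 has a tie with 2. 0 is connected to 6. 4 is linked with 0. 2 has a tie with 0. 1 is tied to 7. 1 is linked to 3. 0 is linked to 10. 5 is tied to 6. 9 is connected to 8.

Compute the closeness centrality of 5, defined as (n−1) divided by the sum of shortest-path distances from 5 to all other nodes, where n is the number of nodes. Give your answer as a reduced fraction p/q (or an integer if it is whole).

Distances from 5: 0:1, 1:3, 2:1, 3:2, 4:1, 6:1, 7:3, 8:3, 9:4, 10:2. Sum = 21.
n = 11, so closeness = 10/21.

10/21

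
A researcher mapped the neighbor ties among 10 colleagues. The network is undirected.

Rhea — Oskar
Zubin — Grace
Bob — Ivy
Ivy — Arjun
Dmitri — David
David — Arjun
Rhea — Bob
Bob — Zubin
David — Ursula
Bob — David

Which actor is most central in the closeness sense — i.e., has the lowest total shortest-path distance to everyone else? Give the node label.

Bob

Farness (sum of distances to all others) for each node — Arjun:22, Bob:14, David:16, Dmitri:24, Grace:28, Ivy:20, Oskar:28, Rhea:20, Ursula:24, Zubin:20.
The smallest farness is 14, for Bob, so Bob has the highest closeness.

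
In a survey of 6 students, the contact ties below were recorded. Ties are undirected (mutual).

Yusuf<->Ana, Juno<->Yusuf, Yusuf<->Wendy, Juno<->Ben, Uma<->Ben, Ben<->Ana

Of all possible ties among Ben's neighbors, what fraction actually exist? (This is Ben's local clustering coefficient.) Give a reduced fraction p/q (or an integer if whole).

0

Ben's neighbors: Ana, Juno, and Uma (k = 3).
Possible neighbor pairs: C(3,2) = 3. Edges among them: none → e = 0.
Clustering(Ben) = 0/3 = 0.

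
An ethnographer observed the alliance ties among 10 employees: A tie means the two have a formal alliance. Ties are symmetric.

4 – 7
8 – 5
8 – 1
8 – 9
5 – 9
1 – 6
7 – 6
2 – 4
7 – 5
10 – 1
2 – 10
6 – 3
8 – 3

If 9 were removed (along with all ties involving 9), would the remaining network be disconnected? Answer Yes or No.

Even without 9, every remaining node can still reach every other (the residual graph is connected), so 9 is not a cut vertex.

No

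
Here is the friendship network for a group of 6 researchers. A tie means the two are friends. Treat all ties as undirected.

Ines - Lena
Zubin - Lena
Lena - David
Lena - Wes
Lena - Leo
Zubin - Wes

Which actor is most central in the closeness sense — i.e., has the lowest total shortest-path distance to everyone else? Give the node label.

Lena

Farness (sum of distances to all others) for each node — David:9, Ines:9, Lena:5, Leo:9, Wes:8, Zubin:8.
The smallest farness is 5, for Lena, so Lena has the highest closeness.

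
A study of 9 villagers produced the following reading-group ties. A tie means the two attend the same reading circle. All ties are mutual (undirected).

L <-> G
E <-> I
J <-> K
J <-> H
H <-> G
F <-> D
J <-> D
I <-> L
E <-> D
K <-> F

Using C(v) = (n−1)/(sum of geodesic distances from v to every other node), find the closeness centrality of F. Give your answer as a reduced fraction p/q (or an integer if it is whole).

Distances from F: D:1, E:2, G:4, H:3, I:3, J:2, K:1, L:4. Sum = 20.
n = 9, so closeness = 8/20 = 2/5.

2/5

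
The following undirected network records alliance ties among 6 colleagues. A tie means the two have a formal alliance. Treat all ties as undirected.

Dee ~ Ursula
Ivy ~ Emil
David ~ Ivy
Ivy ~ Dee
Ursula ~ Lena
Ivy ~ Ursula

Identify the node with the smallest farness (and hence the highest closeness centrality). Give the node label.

Farness (sum of distances to all others) for each node — David:10, Dee:8, Emil:10, Ivy:6, Lena:11, Ursula:7.
The smallest farness is 6, for Ivy, so Ivy has the highest closeness.

Ivy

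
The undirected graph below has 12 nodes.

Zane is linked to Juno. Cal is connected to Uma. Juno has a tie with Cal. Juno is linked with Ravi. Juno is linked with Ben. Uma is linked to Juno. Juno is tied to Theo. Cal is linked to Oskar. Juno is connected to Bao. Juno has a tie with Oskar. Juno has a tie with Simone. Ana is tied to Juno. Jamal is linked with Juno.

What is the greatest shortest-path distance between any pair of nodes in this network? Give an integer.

2

Eccentricity of each node (its greatest distance to any other): Ana:2, Bao:2, Ben:2, Cal:2, Jamal:2, Juno:1, Oskar:2, Ravi:2, Simone:2, Theo:2, Uma:2, Zane:2.
The maximum eccentricity is 2, realized for instance by the pair Theo–Uma via Theo – Juno – Uma. So the diameter is 2.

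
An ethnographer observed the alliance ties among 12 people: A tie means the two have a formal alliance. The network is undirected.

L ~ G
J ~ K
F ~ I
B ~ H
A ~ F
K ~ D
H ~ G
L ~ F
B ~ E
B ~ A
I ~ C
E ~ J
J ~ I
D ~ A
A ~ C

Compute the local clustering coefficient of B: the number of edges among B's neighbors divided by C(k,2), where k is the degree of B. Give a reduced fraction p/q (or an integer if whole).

B's neighbors: A, E, and H (k = 3).
Possible neighbor pairs: C(3,2) = 3. Edges among them: none → e = 0.
Clustering(B) = 0/3 = 0.

0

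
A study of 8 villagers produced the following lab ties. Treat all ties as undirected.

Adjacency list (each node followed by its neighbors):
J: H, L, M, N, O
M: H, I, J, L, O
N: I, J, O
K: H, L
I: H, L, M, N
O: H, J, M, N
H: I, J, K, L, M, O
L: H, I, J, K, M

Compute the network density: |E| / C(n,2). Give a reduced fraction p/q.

There are 17 edges and 8 nodes, so the maximum possible is C(8,2) = 28.
Density = 17/28.

17/28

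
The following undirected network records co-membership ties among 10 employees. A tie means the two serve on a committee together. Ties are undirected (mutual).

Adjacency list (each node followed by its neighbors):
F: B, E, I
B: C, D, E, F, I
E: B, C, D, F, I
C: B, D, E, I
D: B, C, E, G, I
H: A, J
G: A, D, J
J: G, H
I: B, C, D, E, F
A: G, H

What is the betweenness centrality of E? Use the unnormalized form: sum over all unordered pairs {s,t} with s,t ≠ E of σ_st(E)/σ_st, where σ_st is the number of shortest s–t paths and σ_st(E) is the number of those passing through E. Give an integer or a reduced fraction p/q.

2

Pairs whose geodesics pass through E — H–F: 2/6; A–F: 1/3; G–F: 1/3; J–F: 1/3; D–F: 1/3; F–C: 1/3.
All other pairs contribute 0.
Summing the contributions gives betweenness(E) = 2.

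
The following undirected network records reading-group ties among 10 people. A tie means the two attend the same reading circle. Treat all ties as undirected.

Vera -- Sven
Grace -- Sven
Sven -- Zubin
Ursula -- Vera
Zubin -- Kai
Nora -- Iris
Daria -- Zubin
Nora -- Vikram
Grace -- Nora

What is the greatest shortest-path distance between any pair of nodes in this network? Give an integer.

Eccentricity of each node (its greatest distance to any other): Daria:5, Grace:3, Iris:5, Kai:5, Nora:4, Sven:3, Ursula:5, Vera:4, Vikram:5, Zubin:4.
The maximum eccentricity is 5, realized for instance by the pair Iris–Daria via Iris – Nora – Grace – Sven – Zubin – Daria. So the diameter is 5.

5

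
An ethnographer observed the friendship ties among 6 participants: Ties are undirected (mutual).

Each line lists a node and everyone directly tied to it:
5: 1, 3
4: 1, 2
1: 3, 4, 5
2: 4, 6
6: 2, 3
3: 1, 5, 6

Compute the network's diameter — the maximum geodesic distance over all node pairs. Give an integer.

3

Eccentricity of each node (its greatest distance to any other): 1:2, 2:3, 3:2, 4:2, 5:3, 6:2.
The maximum eccentricity is 3, realized for instance by the pair 5–2 via 5 – 3 – 6 – 2. So the diameter is 3.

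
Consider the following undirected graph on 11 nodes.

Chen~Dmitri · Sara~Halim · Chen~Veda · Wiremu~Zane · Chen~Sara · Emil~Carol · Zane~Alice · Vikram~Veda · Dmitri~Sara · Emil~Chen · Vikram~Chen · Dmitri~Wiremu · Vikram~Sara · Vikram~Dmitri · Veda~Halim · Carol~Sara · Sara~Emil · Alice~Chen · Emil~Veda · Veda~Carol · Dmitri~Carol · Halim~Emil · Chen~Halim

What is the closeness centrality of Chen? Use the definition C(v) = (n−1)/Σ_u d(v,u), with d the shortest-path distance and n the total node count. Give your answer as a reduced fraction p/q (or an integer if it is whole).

Distances from Chen: Alice:1, Carol:2, Dmitri:1, Emil:1, Halim:1, Sara:1, Veda:1, Vikram:1, Wiremu:2, Zane:2. Sum = 13.
n = 11, so closeness = 10/13.

10/13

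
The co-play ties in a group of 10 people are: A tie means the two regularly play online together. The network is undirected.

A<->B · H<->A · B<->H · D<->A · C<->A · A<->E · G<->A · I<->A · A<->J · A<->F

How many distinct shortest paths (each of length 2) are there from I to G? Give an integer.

1

The shortest distance is 2, and the only length-2 path is I–A–G. So there is exactly 1 shortest path.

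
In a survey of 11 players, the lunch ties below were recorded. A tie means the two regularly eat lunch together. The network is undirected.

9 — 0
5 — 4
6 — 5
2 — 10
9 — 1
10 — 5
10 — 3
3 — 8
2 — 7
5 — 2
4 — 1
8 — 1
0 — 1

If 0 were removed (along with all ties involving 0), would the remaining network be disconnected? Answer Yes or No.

No

Even without 0, every remaining node can still reach every other (the residual graph is connected), so 0 is not a cut vertex.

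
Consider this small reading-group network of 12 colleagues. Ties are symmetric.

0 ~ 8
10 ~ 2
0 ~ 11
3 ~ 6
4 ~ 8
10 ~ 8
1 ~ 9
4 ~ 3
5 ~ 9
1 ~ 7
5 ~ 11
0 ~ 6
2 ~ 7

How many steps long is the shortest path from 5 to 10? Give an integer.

One shortest route is 5 – 11 – 0 – 8 – 10, which uses 4 edges, and at distance 3 from 5 we only reach {6, 7, 8}, which does not include 10. So d(5,10) = 4.

4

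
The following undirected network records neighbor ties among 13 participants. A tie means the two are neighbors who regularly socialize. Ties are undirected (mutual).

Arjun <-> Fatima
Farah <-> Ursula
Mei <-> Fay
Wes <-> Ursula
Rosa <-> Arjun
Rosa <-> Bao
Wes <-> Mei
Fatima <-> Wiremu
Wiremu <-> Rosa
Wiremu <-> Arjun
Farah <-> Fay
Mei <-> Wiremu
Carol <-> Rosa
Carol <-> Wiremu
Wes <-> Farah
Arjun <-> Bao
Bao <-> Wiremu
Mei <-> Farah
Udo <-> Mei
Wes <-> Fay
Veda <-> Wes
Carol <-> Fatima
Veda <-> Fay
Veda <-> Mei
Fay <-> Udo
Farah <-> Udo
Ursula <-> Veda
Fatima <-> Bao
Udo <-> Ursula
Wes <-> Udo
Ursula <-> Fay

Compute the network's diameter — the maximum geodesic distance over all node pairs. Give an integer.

4

Eccentricity of each node (its greatest distance to any other): Arjun:4, Bao:4, Carol:4, Farah:3, Fatima:4, Fay:3, Mei:2, Rosa:4, Udo:3, Ursula:4, Veda:3, Wes:3, Wiremu:3.
The maximum eccentricity is 4, realized for instance by the pair Ursula–Fatima via Ursula – Udo – Mei – Wiremu – Fatima. So the diameter is 4.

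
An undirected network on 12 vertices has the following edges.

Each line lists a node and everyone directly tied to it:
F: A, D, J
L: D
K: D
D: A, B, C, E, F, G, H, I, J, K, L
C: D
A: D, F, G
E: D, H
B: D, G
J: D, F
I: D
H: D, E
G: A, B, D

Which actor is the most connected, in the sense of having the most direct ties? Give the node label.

D

Degrees — A:3, B:2, C:1, D:11, E:2, F:3, G:3, H:2, I:1, J:2, K:1, L:1.
The maximum is 11, attained only by D.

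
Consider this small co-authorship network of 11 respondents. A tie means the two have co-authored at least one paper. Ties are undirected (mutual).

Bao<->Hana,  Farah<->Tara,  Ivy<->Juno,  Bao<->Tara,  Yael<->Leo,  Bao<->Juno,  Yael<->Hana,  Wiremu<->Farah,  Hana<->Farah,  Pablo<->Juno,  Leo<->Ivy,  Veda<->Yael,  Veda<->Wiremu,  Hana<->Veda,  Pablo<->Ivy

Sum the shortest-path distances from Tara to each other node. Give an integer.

Distances from Tara: Bao:1, Farah:1, Hana:2, Ivy:3, Juno:2, Leo:4, Pablo:3, Veda:3, Wiremu:2, Yael:3.
Sum = 1 + 1 + 2 + 3 + 2 + 4 + 3 + 3 + 2 + 3 = 24.

24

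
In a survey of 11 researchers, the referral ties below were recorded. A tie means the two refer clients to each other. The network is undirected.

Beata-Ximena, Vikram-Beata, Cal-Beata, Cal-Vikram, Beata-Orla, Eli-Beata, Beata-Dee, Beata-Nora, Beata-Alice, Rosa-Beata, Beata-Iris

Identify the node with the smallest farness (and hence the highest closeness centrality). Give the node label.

Farness (sum of distances to all others) for each node — Alice:19, Beata:10, Cal:18, Dee:19, Eli:19, Iris:19, Nora:19, Orla:19, Rosa:19, Vikram:18, Ximena:19.
The smallest farness is 10, for Beata, so Beata has the highest closeness.

Beata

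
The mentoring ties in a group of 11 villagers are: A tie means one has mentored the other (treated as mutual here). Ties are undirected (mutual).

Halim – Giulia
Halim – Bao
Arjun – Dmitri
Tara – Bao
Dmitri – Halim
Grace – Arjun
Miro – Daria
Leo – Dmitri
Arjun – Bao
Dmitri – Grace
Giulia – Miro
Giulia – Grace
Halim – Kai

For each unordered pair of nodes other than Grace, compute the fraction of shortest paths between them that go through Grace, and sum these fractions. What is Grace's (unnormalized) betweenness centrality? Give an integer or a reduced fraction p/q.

Pairs whose geodesics pass through Grace — Arjun–Daria: 1; Arjun–Giulia: 1; Arjun–Miro: 1; Leo–Daria: 1/2; Leo–Giulia: 1/2; Leo–Miro: 1/2; Daria–Dmitri: 1/2; Giulia–Dmitri: 1/2; Miro–Dmitri: 1/2.
All other pairs contribute 0.
Summing the contributions gives betweenness(Grace) = 6.

6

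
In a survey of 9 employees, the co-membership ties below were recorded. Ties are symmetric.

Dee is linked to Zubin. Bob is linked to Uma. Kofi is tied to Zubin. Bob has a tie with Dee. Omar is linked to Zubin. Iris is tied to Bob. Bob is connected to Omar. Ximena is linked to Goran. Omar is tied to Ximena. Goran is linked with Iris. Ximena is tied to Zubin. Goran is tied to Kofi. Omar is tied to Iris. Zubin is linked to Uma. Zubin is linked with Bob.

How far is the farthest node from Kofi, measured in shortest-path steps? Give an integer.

2

Distances from Kofi: Bob:2, Dee:2, Goran:1, Iris:2, Omar:2, Uma:2, Ximena:2, Zubin:1.
The largest is 2 (to Uma, Omar, Ximena, Dee, Bob, and Iris), so the eccentricity of Kofi is 2.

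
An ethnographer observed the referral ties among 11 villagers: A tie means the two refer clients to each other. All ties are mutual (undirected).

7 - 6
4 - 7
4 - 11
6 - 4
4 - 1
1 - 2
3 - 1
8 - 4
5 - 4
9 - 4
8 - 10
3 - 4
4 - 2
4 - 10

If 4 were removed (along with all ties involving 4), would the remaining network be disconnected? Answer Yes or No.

Removing 4 leaves {8 and 10} with no path to {1, 2, and 3}, so the network splits into 6 components. 4 is a cut vertex.

Yes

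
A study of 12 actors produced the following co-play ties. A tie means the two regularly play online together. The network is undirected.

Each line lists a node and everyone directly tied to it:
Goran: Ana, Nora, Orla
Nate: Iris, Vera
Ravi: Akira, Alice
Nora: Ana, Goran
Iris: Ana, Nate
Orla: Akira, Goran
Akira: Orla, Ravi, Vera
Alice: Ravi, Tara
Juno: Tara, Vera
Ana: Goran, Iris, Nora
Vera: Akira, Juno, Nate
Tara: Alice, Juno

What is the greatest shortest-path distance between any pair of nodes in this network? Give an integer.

Eccentricity of each node (its greatest distance to any other): Akira:3, Alice:5, Ana:5, Goran:5, Iris:5, Juno:5, Nate:4, Nora:6, Orla:4, Ravi:4, Tara:6, Vera:4.
The maximum eccentricity is 6, realized for instance by the pair Nora–Tara via Nora – Goran – Orla – Akira – Ravi – Alice – Tara. So the diameter is 6.

6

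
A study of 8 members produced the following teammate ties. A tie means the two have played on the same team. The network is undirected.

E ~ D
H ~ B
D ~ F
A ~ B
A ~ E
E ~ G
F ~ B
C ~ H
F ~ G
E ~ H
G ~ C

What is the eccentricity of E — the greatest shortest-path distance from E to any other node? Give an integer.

2

Distances from E: A:1, B:2, C:2, D:1, F:2, G:1, H:1.
The largest is 2 (to C, F, and B), so the eccentricity of E is 2.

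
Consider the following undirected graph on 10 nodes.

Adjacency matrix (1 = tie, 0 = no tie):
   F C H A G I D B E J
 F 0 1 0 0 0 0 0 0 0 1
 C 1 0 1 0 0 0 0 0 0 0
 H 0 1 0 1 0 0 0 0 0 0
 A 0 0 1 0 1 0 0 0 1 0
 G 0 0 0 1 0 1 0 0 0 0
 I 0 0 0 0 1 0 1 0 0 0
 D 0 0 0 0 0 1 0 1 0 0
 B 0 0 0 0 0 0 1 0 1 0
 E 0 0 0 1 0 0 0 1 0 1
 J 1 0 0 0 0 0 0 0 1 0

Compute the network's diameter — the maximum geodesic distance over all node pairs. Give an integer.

5

Eccentricity of each node (its greatest distance to any other): A:3, B:4, C:5, D:5, E:3, F:5, G:4, H:4, I:5, J:4.
The maximum eccentricity is 5, realized for instance by the pair F–I via F – J – E – A – G – I. So the diameter is 5.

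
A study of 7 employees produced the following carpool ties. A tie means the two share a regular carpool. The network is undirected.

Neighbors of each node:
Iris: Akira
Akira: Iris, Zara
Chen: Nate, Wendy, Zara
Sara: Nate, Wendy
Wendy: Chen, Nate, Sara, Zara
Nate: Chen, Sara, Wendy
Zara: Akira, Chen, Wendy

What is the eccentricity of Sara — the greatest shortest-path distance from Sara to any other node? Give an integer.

4

Distances from Sara: Akira:3, Chen:2, Iris:4, Nate:1, Wendy:1, Zara:2.
The largest is 4 (to Iris), so the eccentricity of Sara is 4.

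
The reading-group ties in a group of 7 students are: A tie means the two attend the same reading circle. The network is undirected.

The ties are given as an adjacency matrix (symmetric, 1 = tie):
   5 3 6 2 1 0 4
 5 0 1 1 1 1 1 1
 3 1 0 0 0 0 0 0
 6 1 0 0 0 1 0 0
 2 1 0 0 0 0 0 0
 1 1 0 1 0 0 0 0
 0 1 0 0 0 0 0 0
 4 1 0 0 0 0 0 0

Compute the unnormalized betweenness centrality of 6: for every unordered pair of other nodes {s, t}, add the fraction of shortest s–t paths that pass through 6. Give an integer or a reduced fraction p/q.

0

No shortest path between any pair of other nodes passes through 6.
Summing the contributions gives betweenness(6) = 0.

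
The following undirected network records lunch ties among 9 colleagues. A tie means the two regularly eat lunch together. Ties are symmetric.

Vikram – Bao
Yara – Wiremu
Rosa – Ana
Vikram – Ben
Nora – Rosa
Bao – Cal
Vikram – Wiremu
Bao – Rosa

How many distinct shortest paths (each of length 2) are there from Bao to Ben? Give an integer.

1

The shortest distance is 2, and the only length-2 path is Bao–Vikram–Ben. So there is exactly 1 shortest path.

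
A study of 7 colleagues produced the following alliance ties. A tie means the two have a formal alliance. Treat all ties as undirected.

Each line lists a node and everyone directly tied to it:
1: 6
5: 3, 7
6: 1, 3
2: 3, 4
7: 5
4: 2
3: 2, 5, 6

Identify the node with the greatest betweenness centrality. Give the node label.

3

Unnormalized betweenness of each node: 1:0, 2:5, 3:12, 4:0, 5:5, 6:5, 7:0.
3 has the largest value, 12, making it the main broker — the node through which the most shortest paths run.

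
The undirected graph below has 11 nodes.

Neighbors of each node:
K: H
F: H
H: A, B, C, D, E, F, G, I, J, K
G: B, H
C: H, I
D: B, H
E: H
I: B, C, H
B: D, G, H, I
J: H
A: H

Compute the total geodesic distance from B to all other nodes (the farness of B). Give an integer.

16

Distances from B: A:2, C:2, D:1, E:2, F:2, G:1, H:1, I:1, J:2, K:2.
Sum = 2 + 2 + 1 + 2 + 2 + 1 + 1 + 1 + 2 + 2 = 16.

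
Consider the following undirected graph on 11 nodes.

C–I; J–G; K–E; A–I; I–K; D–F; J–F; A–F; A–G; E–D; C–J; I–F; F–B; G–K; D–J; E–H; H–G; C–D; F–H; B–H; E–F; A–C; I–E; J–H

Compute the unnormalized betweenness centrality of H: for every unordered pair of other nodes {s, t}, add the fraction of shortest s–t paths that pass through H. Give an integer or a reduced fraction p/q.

58/15

Pairs whose geodesics pass through H — E–B: 1/2; E–G: 1/2; E–J: 1/3; C–B: 1/5; B–K: 2/4; B–G: 1; B–J: 1/2; G–F: 1/3.
All other pairs contribute 0.
Summing the contributions gives betweenness(H) = 58/15.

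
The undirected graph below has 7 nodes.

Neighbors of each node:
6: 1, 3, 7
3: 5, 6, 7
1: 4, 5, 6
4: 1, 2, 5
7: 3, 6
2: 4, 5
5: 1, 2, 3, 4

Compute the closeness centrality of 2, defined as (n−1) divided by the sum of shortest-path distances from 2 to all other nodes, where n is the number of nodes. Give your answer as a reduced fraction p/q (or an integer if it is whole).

Distances from 2: 1:2, 3:2, 4:1, 5:1, 6:3, 7:3. Sum = 12.
n = 7, so closeness = 6/12 = 1/2.

1/2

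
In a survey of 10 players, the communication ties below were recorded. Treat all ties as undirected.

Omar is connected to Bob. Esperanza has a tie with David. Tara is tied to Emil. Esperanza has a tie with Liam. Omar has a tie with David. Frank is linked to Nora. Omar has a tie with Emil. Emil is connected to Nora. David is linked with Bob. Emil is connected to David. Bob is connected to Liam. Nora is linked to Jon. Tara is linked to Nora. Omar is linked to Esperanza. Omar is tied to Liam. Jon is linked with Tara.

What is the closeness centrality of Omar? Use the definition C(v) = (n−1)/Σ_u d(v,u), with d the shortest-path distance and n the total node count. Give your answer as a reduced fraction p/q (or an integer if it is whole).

3/5

Distances from Omar: Bob:1, David:1, Emil:1, Esperanza:1, Frank:3, Jon:3, Liam:1, Nora:2, Tara:2. Sum = 15.
n = 10, so closeness = 9/15 = 3/5.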